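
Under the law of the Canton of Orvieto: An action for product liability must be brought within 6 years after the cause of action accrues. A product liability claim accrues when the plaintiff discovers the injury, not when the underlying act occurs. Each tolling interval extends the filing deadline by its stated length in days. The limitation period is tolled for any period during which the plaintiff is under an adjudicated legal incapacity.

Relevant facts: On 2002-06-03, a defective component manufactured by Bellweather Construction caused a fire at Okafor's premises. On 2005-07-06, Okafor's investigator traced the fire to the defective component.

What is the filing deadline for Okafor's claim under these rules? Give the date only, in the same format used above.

2011-07-06

The claim did not accrue until Okafor discovered the injury on 2005-07-06; the 2002-06-03 act date does not start the clock under the stated rule.
Adding the 6 years base period to 2005-07-06 gives a deadline of 2011-07-06, before any tolling.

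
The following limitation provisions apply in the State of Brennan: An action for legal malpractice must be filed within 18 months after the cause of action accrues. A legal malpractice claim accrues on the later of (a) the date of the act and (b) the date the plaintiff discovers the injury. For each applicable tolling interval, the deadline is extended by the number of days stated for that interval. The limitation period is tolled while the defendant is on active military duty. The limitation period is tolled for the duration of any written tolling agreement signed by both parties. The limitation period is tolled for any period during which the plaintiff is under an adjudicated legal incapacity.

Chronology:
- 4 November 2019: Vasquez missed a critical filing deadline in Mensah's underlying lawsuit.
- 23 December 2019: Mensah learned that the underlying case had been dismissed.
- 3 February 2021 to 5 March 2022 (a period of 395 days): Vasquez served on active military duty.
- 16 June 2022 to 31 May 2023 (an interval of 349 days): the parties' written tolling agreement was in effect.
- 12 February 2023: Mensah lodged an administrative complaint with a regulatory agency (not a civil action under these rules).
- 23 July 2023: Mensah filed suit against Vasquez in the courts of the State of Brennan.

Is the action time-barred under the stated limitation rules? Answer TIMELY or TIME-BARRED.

TIME-BARRED

Taking the later of the act (4 November 2019) and discovery (23 December 2019), the claim accrued on 23 December 2019.
Adding the 18 months base period to 23 December 2019 gives a deadline of 23 June 2021, before any tolling.
Because the defendant's active military service ran from 3 February 2021 to 5 March 2022, the deadline is extended by 395 days to 23 July 2022.
The written tolling agreement from 16 June 2022 to 31 May 2023 tolled the period for 349 days, extending the deadline to 7 July 2023.
Nothing else in the chronology tolls or restarts the period.
Mensah filed on 23 July 2023, after the 7 July 2023 deadline, so the action is time-barred.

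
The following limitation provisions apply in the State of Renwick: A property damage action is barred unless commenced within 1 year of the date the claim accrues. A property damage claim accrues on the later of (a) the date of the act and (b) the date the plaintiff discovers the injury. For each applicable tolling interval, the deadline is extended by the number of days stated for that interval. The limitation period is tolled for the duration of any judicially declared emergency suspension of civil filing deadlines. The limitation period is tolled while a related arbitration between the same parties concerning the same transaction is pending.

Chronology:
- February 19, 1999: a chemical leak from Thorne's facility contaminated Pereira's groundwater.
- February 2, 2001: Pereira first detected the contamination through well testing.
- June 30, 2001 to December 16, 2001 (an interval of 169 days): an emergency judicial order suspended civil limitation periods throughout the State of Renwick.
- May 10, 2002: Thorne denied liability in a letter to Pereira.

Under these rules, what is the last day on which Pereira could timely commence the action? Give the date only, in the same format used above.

The claim accrued on February 2, 2001 — the later of the February 19, 1999 act and the February 2, 2001 discovery.
The untolled deadline — 1 year after February 2, 2001 — is February 2, 2002.
Because the emergency suspension of filing deadlines ran from June 30, 2001 to December 16, 2001, the deadline is extended by 169 days to July 21, 2002.
The other events in the timeline have no effect on the limitation period under the stated rules.

July 21, 2002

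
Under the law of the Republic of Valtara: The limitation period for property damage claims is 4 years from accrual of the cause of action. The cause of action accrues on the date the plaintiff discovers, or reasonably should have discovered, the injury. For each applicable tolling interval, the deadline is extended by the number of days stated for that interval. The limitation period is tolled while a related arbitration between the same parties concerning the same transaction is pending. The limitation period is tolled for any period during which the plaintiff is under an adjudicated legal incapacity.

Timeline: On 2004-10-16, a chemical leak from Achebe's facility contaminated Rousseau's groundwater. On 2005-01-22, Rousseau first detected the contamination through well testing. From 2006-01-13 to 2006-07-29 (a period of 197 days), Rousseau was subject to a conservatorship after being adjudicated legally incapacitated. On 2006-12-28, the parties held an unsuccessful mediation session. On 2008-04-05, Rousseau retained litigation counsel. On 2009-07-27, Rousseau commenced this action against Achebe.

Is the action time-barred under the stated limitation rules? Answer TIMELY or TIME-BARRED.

The claim did not accrue until Rousseau discovered the injury on 2005-01-22; the 2004-10-16 act date does not start the clock under the stated rule.
Adding the 4 years base period to 2005-01-22 gives a deadline of 2009-01-22, before any tolling.
Because the plaintiff's legal incapacity ran from 2006-01-13 to 2006-07-29, the deadline is extended by 197 days to 2009-08-07.
None of the other events listed affects the running of the period under the stated rules.
Rousseau filed on 2009-07-27, before the 2009-08-07 deadline, so the action is timely.

TIMELY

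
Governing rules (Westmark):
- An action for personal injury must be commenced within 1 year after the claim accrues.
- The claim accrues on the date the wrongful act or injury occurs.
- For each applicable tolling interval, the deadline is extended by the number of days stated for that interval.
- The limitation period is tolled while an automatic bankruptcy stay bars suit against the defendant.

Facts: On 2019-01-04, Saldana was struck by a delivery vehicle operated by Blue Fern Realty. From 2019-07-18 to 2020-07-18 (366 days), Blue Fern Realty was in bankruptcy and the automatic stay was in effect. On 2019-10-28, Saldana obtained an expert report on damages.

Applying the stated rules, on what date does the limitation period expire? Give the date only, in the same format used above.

The claim accrued on 2019-01-04, the date of the act.
The untolled deadline — 1 year after 2019-01-04 — is 2020-01-04.
The period was tolled for 366 days by the automatic bankruptcy stay (2019-07-18 to 2020-07-18), pushing the deadline to 2021-01-04.
None of the other events listed affects the running of the period under the stated rules.

2021-01-04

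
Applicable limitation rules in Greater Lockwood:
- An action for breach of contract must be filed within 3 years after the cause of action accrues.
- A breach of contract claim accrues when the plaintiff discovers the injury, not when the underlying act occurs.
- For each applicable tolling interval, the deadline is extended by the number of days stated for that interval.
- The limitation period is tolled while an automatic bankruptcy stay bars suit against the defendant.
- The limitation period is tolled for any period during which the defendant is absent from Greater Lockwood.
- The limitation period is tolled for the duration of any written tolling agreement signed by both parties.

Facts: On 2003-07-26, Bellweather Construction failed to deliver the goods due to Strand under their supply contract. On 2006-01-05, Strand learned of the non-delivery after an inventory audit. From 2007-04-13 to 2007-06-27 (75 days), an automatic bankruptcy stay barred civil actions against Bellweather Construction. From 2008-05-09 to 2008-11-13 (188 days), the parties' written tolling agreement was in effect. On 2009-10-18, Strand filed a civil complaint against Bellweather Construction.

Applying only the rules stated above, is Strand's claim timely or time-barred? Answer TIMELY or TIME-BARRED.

Accrual is tied to discovery, so the period began on 2006-01-05 rather than on 2003-07-26 when the act occurred.
3 years from 2006-01-05 is 2009-01-05.
The period was tolled for 75 days by the automatic bankruptcy stay (2007-04-13 to 2007-06-27), pushing the deadline to 2009-03-21.
The period was tolled for 188 days by the written tolling agreement (2008-05-09 to 2008-11-13), pushing the deadline to 2009-09-25.
Filing on 2009-10-18 missed the 2009-09-25 deadline — the action is time-barred.

TIME-BARRED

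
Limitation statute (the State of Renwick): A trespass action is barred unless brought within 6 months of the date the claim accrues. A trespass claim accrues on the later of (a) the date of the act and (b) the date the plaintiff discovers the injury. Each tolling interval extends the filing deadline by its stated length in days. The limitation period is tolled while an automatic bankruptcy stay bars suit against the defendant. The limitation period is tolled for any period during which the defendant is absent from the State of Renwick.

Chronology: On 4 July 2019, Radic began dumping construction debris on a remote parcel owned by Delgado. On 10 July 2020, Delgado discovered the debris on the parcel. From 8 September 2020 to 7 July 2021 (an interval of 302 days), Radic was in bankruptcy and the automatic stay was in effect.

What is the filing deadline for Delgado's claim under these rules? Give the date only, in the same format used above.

8 November 2021

Taking the later of the act (4 July 2019) and discovery (10 July 2020), the claim accrued on 10 July 2020.
6 months from 10 July 2020 is 10 January 2021.
The period was tolled for 302 days by the automatic bankruptcy stay (8 September 2020 to 7 July 2021), pushing the deadline to 8 November 2021.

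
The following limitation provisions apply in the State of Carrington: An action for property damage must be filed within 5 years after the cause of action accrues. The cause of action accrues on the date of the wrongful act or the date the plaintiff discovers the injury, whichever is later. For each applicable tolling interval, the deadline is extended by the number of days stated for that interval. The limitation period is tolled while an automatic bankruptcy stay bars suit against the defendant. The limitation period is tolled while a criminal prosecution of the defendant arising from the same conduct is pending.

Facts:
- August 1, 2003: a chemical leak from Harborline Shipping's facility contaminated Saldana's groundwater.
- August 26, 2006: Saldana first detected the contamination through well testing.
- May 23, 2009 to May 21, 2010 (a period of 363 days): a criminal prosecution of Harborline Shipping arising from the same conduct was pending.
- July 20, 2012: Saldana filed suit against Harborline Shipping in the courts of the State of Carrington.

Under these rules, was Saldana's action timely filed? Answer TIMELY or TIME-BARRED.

TIMELY

Taking the later of the act (August 1, 2003) and discovery (August 26, 2006), the claim accrued on August 26, 2006.
5 years from August 26, 2006 is August 26, 2011.
Because the pending criminal prosecution ran from May 23, 2009 to May 21, 2010, the deadline is extended by 363 days to August 23, 2012.
Filing on July 20, 2012 beat the August 23, 2012 deadline — the action is timely.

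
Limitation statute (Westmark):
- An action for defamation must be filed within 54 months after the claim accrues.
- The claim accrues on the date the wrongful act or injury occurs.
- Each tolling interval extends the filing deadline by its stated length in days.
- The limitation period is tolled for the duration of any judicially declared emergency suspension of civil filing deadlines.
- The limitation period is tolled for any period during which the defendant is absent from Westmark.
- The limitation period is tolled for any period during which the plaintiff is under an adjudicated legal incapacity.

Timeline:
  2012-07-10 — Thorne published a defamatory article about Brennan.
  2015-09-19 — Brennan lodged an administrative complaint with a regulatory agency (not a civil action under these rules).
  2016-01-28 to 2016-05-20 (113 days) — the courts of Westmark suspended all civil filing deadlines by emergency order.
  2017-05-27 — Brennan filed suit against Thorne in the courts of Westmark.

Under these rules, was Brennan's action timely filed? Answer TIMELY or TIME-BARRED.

TIME-BARRED

The limitation period began to run on 2012-07-10.
Adding the 54 months base period to 2012-07-10 gives a deadline of 2017-01-10, before any tolling.
The period was tolled for 113 days by the emergency suspension of filing deadlines (2016-01-28 to 2016-05-20), pushing the deadline to 2017-05-03.
The other events in the timeline have no effect on the limitation period under the stated rules.
Brennan filed on 2017-05-27, after the 2017-05-03 deadline, so the action is time-barred.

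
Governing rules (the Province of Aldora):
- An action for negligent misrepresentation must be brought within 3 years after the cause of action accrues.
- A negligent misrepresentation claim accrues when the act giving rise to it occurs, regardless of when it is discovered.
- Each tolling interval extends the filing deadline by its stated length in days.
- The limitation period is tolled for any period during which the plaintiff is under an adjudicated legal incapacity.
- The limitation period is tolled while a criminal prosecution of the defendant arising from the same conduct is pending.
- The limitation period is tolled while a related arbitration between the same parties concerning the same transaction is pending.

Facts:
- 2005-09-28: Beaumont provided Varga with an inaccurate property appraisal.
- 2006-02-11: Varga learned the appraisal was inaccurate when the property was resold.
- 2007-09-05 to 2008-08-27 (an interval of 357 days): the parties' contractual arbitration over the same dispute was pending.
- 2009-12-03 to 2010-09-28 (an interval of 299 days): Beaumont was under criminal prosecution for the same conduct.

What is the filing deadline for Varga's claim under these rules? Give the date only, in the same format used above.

2009-09-20

Accrual is governed by the date of the act, so the period began to run on 2005-09-28; the later discovery on 2006-02-11 is irrelevant under the stated rule.
Adding the 3 years base period to 2005-09-28 gives a deadline of 2008-09-28, before any tolling.
Because the pending related arbitration ran from 2007-09-05 to 2008-08-27, the deadline is extended by 357 days to 2009-09-20.
The pending criminal prosecution starting 2009-12-03 came too late — the period had run on 2009-09-20 — and so does not extend the deadline.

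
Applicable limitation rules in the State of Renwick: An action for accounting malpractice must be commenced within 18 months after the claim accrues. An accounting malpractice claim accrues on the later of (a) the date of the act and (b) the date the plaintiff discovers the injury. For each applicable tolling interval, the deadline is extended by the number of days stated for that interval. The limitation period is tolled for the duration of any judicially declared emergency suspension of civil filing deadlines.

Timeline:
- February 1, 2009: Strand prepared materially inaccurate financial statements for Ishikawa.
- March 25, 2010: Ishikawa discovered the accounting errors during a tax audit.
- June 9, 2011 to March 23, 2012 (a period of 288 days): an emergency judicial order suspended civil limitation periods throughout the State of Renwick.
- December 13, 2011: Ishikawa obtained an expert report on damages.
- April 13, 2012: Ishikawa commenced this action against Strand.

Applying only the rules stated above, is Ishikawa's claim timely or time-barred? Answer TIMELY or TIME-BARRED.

TIMELY

The claim accrued on March 25, 2010 — the later of the February 1, 2009 act and the March 25, 2010 discovery.
Adding the 18 months base period to March 25, 2010 gives a deadline of September 25, 2011, before any tolling.
The emergency suspension of filing deadlines from June 9, 2011 to March 23, 2012 tolled the period for 288 days, extending the deadline to July 9, 2012.
None of the other events listed affects the running of the period under the stated rules.
Ishikawa filed on April 13, 2012, before the July 9, 2012 deadline, so the action is timely.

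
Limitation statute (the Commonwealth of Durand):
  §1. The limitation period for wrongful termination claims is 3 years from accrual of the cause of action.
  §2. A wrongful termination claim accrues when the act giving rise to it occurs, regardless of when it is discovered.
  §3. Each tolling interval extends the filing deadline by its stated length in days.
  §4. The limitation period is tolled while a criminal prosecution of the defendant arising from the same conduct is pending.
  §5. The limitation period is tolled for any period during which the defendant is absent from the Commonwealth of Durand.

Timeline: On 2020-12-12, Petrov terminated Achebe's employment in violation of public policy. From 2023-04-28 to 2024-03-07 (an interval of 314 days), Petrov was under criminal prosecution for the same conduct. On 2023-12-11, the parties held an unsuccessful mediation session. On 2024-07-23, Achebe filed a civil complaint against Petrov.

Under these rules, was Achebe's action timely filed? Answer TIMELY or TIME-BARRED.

The limitation period began to run on 2020-12-12.
The untolled deadline — 3 years after 2020-12-12 — is 2023-12-12.
The period was tolled for 314 days by the pending criminal prosecution (2023-04-28 to 2024-03-07), pushing the deadline to 2024-10-21.
None of the other events listed affects the running of the period under the stated rules.
The 2024-07-23 filing precedes the 2024-10-21 deadline; the claim is timely.

TIMELY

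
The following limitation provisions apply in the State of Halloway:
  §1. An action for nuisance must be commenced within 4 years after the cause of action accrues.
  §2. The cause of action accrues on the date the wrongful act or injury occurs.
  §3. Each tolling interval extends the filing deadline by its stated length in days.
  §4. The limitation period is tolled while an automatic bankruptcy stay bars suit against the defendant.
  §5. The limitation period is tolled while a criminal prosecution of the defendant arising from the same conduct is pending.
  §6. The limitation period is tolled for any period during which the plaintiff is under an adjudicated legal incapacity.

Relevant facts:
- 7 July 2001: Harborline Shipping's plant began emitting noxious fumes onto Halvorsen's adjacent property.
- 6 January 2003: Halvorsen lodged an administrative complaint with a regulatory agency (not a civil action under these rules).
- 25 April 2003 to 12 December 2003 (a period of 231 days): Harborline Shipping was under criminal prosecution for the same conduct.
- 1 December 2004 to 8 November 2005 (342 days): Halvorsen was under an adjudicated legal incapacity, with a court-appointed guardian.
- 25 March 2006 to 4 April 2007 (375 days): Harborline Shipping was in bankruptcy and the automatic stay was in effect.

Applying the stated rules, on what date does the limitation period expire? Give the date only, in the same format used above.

10 February 2008

The claim accrued on 7 July 2001, when the wrongful act occurred.
Adding the 4 years base period to 7 July 2001 gives a deadline of 7 July 2005, before any tolling.
The pending criminal prosecution from 25 April 2003 to 12 December 2003 tolled the period for 231 days, extending the deadline to 23 February 2006.
The plaintiff's legal incapacity from 1 December 2004 to 8 November 2005 tolled the period for 342 days, extending the deadline to 31 January 2007.
The automatic bankruptcy stay from 25 March 2006 to 4 April 2007 tolled the period for 375 days, extending the deadline to 10 February 2008.
Nothing else in the chronology tolls or restarts the period.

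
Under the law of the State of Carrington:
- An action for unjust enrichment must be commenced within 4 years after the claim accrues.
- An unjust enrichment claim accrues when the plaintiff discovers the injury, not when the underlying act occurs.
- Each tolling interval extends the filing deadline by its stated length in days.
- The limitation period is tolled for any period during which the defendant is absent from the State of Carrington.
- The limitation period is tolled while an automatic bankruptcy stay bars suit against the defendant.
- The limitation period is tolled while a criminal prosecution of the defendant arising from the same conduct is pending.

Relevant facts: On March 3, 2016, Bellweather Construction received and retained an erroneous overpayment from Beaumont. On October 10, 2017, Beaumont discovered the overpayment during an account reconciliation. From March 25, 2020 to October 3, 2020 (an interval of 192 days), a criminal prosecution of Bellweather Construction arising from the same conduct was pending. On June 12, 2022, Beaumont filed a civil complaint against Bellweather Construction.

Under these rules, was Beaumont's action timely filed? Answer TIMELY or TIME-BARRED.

TIME-BARRED

Under the discovery rule, the claim accrued on October 10, 2017, when Beaumont discovered the injury — not on the March 3, 2016 date of the underlying act.
4 years from October 10, 2017 is October 10, 2021.
Because the pending criminal prosecution ran from March 25, 2020 to October 3, 2020, the deadline is extended by 192 days to April 20, 2022.
Filing on June 12, 2022 missed the April 20, 2022 deadline — the action is time-barred.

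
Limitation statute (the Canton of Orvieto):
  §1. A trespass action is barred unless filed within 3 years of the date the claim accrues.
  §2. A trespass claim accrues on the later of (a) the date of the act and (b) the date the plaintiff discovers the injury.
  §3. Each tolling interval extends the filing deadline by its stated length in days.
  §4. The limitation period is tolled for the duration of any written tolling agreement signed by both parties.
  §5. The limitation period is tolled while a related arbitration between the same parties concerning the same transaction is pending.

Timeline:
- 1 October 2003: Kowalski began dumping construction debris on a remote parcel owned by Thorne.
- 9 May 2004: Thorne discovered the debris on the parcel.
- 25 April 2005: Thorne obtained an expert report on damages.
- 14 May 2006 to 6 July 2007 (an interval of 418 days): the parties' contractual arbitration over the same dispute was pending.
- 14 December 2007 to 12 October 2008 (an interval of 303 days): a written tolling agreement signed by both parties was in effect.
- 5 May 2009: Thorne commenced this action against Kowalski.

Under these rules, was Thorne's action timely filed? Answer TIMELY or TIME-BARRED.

The claim accrued on 9 May 2004 — the later of the 1 October 2003 act and the 9 May 2004 discovery.
3 years from 9 May 2004 is 9 May 2007.
The pending related arbitration from 14 May 2006 to 6 July 2007 tolled the period for 418 days, extending the deadline to 30 June 2008.
The period was tolled for 303 days by the written tolling agreement (14 December 2007 to 12 October 2008), pushing the deadline to 29 April 2009.
Nothing else in the chronology tolls or restarts the period.
Thorne filed on 5 May 2009, after the 29 April 2009 deadline, so the action is time-barred.

TIME-BARRED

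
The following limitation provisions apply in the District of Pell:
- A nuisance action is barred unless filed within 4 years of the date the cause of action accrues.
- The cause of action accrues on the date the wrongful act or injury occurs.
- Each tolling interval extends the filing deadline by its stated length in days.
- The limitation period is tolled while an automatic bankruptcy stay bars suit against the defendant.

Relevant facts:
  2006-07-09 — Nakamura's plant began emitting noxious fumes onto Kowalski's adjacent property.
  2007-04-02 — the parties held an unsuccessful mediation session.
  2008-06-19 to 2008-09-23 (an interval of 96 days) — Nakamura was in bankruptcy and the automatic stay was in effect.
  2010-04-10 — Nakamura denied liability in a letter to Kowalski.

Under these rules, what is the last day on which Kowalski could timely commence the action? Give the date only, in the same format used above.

2010-10-13

The cause of action accrued on 2006-07-09, the date of the act.
Adding the 4 years base period to 2006-07-09 gives a deadline of 2010-07-09, before any tolling.
Because the automatic bankruptcy stay ran from 2008-06-19 to 2008-09-23, the deadline is extended by 96 days to 2010-10-13.
Nothing else in the chronology tolls or restarts the period.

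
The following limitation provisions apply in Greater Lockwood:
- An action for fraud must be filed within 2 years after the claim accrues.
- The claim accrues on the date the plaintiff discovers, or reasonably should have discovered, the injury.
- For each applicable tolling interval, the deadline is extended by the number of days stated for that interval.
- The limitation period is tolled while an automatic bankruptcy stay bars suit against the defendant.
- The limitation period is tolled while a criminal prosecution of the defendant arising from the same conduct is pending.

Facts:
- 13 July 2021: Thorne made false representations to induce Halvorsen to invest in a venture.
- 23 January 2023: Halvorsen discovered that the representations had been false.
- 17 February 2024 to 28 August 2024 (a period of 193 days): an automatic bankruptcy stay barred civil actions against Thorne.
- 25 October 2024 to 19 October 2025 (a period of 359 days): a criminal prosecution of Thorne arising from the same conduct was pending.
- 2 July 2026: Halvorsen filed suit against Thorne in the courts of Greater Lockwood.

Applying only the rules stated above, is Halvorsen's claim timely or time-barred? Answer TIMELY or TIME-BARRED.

Accrual is tied to discovery, so the period began on 23 January 2023 rather than on 13 July 2021 when the act occurred.
2 years from 23 January 2023 is 23 January 2025.
Because the automatic bankruptcy stay ran from 17 February 2024 to 28 August 2024, the deadline is extended by 193 days to 4 August 2025.
The pending criminal prosecution from 25 October 2024 to 19 October 2025 tolled the period for 359 days, extending the deadline to 29 July 2026.
Filing on 2 July 2026 beat the 29 July 2026 deadline — the action is timely.

TIMELY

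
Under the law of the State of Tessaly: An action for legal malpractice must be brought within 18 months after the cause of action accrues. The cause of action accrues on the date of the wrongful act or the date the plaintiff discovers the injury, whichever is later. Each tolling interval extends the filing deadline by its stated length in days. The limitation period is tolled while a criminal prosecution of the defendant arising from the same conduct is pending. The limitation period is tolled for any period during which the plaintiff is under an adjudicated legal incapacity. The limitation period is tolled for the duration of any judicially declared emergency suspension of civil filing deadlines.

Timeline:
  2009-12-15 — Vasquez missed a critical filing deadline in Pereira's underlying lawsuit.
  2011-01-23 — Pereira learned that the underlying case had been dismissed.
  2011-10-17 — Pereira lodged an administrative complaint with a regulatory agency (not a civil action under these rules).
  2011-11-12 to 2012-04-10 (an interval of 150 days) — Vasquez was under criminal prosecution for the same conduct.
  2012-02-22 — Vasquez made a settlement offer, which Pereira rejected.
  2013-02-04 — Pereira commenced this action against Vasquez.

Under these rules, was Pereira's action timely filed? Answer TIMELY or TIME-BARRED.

TIME-BARRED

Taking the later of the act (2009-12-15) and discovery (2011-01-23), the claim accrued on 2011-01-23.
Adding the 18 months base period to 2011-01-23 gives a deadline of 2012-07-23, before any tolling.
The period was tolled for 150 days by the pending criminal prosecution (2011-11-12 to 2012-04-10), pushing the deadline to 2012-12-20.
The other events in the timeline have no effect on the limitation period under the stated rules.
Pereira filed on 2013-02-04, after the 2012-12-20 deadline, so the action is time-barred.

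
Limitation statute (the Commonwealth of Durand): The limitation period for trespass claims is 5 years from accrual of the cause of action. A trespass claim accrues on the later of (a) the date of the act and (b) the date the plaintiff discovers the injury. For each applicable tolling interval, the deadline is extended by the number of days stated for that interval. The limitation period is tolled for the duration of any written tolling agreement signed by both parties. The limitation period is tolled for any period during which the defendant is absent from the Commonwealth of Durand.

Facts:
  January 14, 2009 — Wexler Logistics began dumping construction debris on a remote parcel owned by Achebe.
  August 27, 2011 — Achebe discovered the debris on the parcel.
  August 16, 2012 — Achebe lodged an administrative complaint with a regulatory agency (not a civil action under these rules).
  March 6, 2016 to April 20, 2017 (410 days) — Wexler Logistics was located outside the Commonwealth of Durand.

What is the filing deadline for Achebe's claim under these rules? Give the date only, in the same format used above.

October 11, 2017

Because discovery on August 27, 2011 post-dates the January 14, 2009 act, accrual under the later-of rule falls on August 27, 2011.
5 years from August 27, 2011 is August 27, 2016.
The defendant's absence from the jurisdiction from March 6, 2016 to April 20, 2017 tolled the period for 410 days, extending the deadline to October 11, 2017.
None of the other events listed affects the running of the period under the stated rules.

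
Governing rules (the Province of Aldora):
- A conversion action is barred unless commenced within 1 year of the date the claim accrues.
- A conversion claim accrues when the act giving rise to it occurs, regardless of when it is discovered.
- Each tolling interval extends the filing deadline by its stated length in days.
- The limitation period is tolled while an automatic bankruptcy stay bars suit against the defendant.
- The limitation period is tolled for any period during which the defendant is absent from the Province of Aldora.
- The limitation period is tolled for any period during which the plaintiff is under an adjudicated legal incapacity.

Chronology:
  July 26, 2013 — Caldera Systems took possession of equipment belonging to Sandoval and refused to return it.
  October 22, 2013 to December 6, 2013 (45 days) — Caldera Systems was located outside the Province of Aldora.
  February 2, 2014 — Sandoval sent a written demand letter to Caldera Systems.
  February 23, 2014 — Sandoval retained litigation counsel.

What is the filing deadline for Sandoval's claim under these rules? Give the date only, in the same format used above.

The claim accrued on July 26, 2013, the date of the act.
1 year from July 26, 2013 is July 26, 2014.
Because the defendant's absence from the jurisdiction ran from October 22, 2013 to December 6, 2013, the deadline is extended by 45 days to September 9, 2014.
Nothing else in the chronology tolls or restarts the period.

September 9, 2014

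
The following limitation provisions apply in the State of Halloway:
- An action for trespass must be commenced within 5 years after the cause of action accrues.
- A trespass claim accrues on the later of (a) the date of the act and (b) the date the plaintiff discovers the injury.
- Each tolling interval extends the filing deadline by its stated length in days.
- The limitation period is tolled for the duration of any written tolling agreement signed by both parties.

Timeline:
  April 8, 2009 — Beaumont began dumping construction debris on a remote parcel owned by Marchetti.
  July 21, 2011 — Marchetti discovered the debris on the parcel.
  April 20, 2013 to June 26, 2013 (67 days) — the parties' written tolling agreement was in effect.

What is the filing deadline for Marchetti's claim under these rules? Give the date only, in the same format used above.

September 26, 2016

Because discovery on July 21, 2011 post-dates the April 8, 2009 act, accrual under the later-of rule falls on July 21, 2011.
Adding the 5 years base period to July 21, 2011 gives a deadline of July 21, 2016, before any tolling.
The written tolling agreement from April 20, 2013 to June 26, 2013 tolled the period for 67 days, extending the deadline to September 26, 2016.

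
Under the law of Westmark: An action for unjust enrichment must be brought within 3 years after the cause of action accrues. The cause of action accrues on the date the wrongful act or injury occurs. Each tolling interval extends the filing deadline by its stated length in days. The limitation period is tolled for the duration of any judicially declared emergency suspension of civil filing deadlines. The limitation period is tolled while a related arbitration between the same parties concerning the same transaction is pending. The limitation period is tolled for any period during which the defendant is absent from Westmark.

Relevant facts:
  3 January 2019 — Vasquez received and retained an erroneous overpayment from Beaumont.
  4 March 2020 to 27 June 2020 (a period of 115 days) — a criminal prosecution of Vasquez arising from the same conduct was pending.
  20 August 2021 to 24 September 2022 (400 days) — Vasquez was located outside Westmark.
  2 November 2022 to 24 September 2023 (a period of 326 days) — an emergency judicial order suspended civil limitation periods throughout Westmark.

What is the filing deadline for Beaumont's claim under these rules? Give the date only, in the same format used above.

30 December 2023

The limitation period began to run on 3 January 2019.
Adding the 3 years base period to 3 January 2019 gives a deadline of 3 January 2022, before any tolling.
The defendant's absence from the jurisdiction from 20 August 2021 to 24 September 2022 tolled the period for 400 days, extending the deadline to 7 February 2023.
The period was tolled for 326 days by the emergency suspension of filing deadlines (2 November 2022 to 24 September 2023), pushing the deadline to 30 December 2023.
Although a criminal prosecution ran from 4 March 2020 to 27 June 2020, the stated rules do not make that a tolling event, so it is disregarded.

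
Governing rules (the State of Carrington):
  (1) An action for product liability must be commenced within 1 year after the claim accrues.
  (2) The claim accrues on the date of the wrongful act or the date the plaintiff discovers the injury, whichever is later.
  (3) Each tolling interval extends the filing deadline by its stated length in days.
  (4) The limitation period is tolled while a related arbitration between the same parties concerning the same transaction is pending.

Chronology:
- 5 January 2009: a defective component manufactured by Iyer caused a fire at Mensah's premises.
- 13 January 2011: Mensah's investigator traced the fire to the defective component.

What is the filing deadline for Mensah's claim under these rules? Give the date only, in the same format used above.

13 January 2012

Taking the later of the act (5 January 2009) and discovery (13 January 2011), the claim accrued on 13 January 2011.
1 year from 13 January 2011 is 13 January 2012.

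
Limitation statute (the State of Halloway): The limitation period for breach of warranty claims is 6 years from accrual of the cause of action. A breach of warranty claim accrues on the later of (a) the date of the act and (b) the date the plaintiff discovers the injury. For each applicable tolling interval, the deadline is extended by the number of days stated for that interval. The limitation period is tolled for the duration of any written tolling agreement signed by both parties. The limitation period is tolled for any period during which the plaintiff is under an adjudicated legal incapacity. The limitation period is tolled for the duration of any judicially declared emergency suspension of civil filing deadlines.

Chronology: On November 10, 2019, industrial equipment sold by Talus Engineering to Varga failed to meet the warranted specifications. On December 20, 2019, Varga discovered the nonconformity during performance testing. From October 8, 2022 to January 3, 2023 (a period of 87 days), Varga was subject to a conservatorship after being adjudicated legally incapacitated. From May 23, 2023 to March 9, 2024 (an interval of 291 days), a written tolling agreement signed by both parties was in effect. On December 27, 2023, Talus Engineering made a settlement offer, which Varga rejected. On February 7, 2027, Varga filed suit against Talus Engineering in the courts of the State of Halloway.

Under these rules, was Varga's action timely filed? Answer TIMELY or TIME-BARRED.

TIME-BARRED

Taking the later of the act (November 10, 2019) and discovery (December 20, 2019), the claim accrued on December 20, 2019.
6 years from December 20, 2019 is December 20, 2025.
The plaintiff's legal incapacity from October 8, 2022 to January 3, 2023 tolled the period for 87 days, extending the deadline to March 17, 2026.
The period was tolled for 291 days by the written tolling agreement (May 23, 2023 to March 9, 2024), pushing the deadline to January 2, 2027.
None of the other events listed affects the running of the period under the stated rules.
Filing on February 7, 2027 missed the January 2, 2027 deadline — the action is time-barred.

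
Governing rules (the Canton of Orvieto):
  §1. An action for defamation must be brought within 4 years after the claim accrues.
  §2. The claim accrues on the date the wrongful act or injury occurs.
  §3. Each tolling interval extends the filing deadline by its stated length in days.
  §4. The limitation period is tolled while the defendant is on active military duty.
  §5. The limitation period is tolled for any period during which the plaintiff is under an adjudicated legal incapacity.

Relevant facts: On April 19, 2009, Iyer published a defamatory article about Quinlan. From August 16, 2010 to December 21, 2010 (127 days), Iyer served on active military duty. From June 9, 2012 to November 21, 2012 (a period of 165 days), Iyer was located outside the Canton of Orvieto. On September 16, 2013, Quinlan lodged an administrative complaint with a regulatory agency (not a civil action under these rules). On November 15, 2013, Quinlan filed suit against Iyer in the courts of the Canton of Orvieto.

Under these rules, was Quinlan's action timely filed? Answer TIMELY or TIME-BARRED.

TIME-BARRED

The limitation period began to run on April 19, 2009.
The untolled deadline — 4 years after April 19, 2009 — is April 19, 2013.
The defendant's active military service from August 16, 2010 to December 21, 2010 tolled the period for 127 days, extending the deadline to August 24, 2013.
Although the defendant's absence ran from June 9, 2012 to November 21, 2012, the stated rules do not make that a tolling event, so it is disregarded.
The other events in the timeline have no effect on the limitation period under the stated rules.
The November 15, 2013 filing falls after the August 24, 2013 deadline; the claim is time-barred.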